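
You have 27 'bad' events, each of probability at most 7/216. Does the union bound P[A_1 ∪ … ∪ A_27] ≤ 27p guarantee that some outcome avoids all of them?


Union bound: P[∪_{i=1}^{27} A_i] ≤ Σ_i P[A_i] ≤ 27·p = 27·(7/216) = 7/8.
Numerically: 7/8 ≈ 0.875000.
Is 7/8 < 1? YES.
Since P[∪ A_i] ≤ 7/8 < 1, the complement has P[∩ A_i^c] ≥ 1 − 7/8 = 1/8 > 0, so some outcome avoids every A_i.

27·p = 7/8 ≈ 0.875000; existence CERTIFIED by the union bound.


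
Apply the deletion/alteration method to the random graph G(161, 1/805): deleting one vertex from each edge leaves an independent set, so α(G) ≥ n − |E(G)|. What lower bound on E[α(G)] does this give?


E[|E(G)|] = C(161, 2)·p = 12880 · (1/805) = 16.
E[α(G)] ≥ n − E[|E(G)|] = 161 − 16 = 145.
Numerically: ≈ 145.000.
(This is only a lower bound; the true E[α(G)] may be larger.)

E[α(G)] ≥ 145 ≈ 145.000.


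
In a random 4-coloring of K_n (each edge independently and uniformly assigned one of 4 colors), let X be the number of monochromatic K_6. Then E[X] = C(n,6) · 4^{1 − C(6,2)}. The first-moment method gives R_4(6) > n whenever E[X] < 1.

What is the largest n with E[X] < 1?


We need C(n, 6) · 4^{1 − 15} < 1, i.e. C(n, 6) < 4^{15 − 1} = 268435456.
Check values of n near the boundary:
  n = 75: C(75, 6) = 201359550; 201359550 < 268435456? YES
  n = 76: C(76, 6) = 218618940; 218618940 < 268435456? YES
  n = 77: C(77, 6) = 237093780; 237093780 < 268435456? YES
  n = 78: C(78, 6) = 256851595; 256851595 < 268435456? YES
  n = 79: C(79, 6) = 277962685; 277962685 < 268435456? NO
  n = 80: C(80, 6) = 300500200; 300500200 < 268435456? NO
  n = 81: C(81, 6) = 324540216; 324540216 < 268435456? NO
The largest n with C(n, 6) < 268435456 is n = 78 (where E[X] = 256851595/268435456 ≈ 0.9568468). Hence R_4(6) > 78, i.e. R_4(6) ≥ 79.

Largest n = 78; hence R_4(6) > 78.


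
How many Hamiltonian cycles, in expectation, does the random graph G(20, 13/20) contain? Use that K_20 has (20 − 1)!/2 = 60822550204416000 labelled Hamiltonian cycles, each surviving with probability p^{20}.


K_20 has (20 − 1)!/2 = 60822550204416000 labelled Hamiltonian cycles.
For each such Hamiltonian cycle H, let X_H = 1 if all 20 edges of H are present in G. Then P[X_H = 1] = p^{20} = (13/20)^{20} = 19004963774880799438801/104857600000000000000000000.
By linearity of expectation: E[X] = Σ_H E[X_H] = 60822550204416000 · p^{20} = 60822550204416000 · 19004963774880799438801/104857600000000000000000000 = 282209561360057334695429506990221/25600000000000000000.
Numerically: E[X] ≈ 1.102e+13.

E[X] = 60822550204416000 · (13/20)^{20} = 282209561360057334695429506990221/25600000000000000000 ≈ 1.102e+13.


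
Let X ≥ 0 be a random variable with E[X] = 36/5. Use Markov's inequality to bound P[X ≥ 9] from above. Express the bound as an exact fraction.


μ = E[X] = 36/5, a = 9.
Markov: P[X ≥ 9] ≤ μ/a = (36/5)/9 = 4/5.
Numerically: ≈ 0.800000.
(Since a = 9 > μ = 7.200000, the bound 4/5 is < 1 and informative.)

P[X ≥ 9] ≤ 4/5 ≈ 0.800000.


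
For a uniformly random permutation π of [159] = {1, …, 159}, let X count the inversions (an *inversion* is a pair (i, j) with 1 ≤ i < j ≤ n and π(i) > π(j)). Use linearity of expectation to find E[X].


Write X = Σ X_I over the C(159, 2) = 12561 pairs i < j, with X_I the indicator of one inversion.
There are 12561 indicators.
For each fixed pair i < j, the values π(i) and π(j) are two distinct elements of {1, …, 159} in uniformly random order; by symmetry P[π(i) > π(j)] = 1/2.
By linearity: E[X] = 12561 · (1/2) = C(159, 2) · (1/2) = 12561/2 = 12561/2 ≈ 6280.5000.

E[X] = 12561/2 = 6280.5000.


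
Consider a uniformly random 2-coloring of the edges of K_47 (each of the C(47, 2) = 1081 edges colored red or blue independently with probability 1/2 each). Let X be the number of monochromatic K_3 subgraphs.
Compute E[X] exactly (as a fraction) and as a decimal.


Let X = Σ_S X_S over the C(47, 3) = 16215 subsets S of size 3, where X_S = 1 if the K_3 on S is monochromatic.
For a fixed S, the K_3 on S has C(3, 2) = 3 edges. P[all 3 edges red] = (1/2)^3, and likewise for blue, so P[monochromatic] = 2·(1/2)^3 = 2^{1 − 3} = 1/4.
Summing: E[X] = C(47, 3) · 2^{1 − 3} = 16215 · 1/4 = 16215/4.
Numerically: E[X] ≈ 4053.75000.

E[X] = C(47,3)·2^(1−C(3,2)) = 16215/4 ≈ 4053.75000.


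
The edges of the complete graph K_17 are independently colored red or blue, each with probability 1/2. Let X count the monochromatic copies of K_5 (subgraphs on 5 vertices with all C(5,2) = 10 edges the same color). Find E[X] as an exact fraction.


Let X = Σ_S X_S over the C(17, 5) = 6188 subsets S of size 5, where X_S = 1 if the K_5 on S is monochromatic.
For a fixed S, the K_5 on S has C(5, 2) = 10 edges. P[all 10 edges red] = (1/2)^10, and likewise for blue, so P[monochromatic] = 2·(1/2)^10 = 2^{1 − 10} = 1/512.
Summing: E[X] = C(17, 5) · 2^{1 − 10} = 6188 · 1/512 = 1547/128.
Numerically: E[X] ≈ 12.08594.

E[X] = C(17,5)·2^(1−C(5,2)) = 1547/128 ≈ 12.08594.


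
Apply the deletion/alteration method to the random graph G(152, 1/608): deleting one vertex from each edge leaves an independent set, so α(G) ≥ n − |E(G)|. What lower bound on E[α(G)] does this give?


E[|E(G)|] = C(152, 2)·p = 11476 · (1/608) = 151/8.
E[α(G)] ≥ n − E[|E(G)|] = 152 − 151/8 = 1065/8.
Numerically: ≈ 133.125.
(This is only a lower bound; the true E[α(G)] may be larger.)

E[α(G)] ≥ 1065/8 ≈ 133.125.


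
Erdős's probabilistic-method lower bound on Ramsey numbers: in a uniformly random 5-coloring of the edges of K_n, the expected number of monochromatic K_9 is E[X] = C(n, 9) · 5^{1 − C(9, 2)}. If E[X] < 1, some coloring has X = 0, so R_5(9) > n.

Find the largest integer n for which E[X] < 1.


We need C(n, 9) · 5^{1 − 36} < 1, i.e. C(n, 9) < 5^{36 − 1} = 2910383045673370361328125.
Check values of n near the boundary:
  n = 2170: C(2170, 9) = 2891746779868845075610510; 2891746779868845075610510 < 2910383045673370361328125? YES
  n = 2171: C(2171, 9) = 2903784578674959601827205; 2903784578674959601827205 < 2910383045673370361328125? YES
  n = 2172: C(2172, 9) = 2915866900084148060642020; 2915866900084148060642020 < 2910383045673370361328125? NO
  n = 2173: C(2173, 9) = 2927993888115921319674265; 2927993888115921319674265 < 2910383045673370361328125? NO
The largest n with C(n, 9) < 2910383045673370361328125 is n = 2171 (where E[X] = 580756915734991920365441/582076609134674072265625 ≈ 0.997733). Hence R_5(9) > 2171, i.e. R_5(9) ≥ 2172.

Largest n = 2171; hence R_5(9) > 2171.


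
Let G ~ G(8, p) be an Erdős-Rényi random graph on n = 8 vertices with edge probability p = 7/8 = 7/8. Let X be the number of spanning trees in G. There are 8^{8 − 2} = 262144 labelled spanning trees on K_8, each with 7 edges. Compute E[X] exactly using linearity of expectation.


K_8 has 8^{8 − 2} = 262144 labelled spanning trees.
For each such spanning tree H, let X_H = 1 if all 7 edges of H are present in G. Then P[X_H = 1] = p^{7} = (7/8)^{7} = 823543/2097152.
By linearity: E[X] = Σ_H E[X_H] = 262144 · p^{7} = 262144 · 823543/2097152 = 823543/8.
Numerically: E[X] ≈ 1.029e+05.

E[X] = 262144 · (7/8)^{7} = 823543/8 ≈ 1.029e+05.


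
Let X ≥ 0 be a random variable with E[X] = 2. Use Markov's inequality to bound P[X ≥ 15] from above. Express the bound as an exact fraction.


μ = E[X] = 2, a = 15.
Markov: P[X ≥ 15] ≤ μ/a = (2)/15 = 2/15.
Numerically: ≈ 0.133333.
(Since a = 15 > μ = 2.000000, the bound 2/15 is < 1 and informative.)

P[X ≥ 15] ≤ 2/15 ≈ 0.133333.


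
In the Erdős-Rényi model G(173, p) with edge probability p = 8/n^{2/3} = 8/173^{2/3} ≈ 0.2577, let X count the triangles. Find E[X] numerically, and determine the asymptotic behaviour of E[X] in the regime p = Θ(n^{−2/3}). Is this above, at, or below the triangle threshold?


Number of potential triangles: C(173, 3) = 848046.
Each occurs with probability p³ ≈ (0.2577)³ ≈ 1.710715e-02.
By linearity: E[X] = C(173, 3)·p³ ≈ 848046 · 1.710715e-02 ≈ 14507.6532.
Since α = 2/3 < 1, p = c/n^{2/3} ≫ 1/n is above the triangle threshold p ~ 1/n. Asymptotically E[X] ~ (c³/6)·n^{3(1−α)} = (8³/6)·n^{1} → ∞; triangles are abundant w.h.p.

E[X] ≈ 14507.6532; in regime p = Θ(1/n^{2/3}) E[X] diverges (above the triangle threshold p ~ 1/n).


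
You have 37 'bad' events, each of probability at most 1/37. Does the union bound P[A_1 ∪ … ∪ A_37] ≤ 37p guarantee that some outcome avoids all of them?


Union bound: P[∪_{i=1}^{37} A_i] ≤ Σ_i P[A_i] ≤ 37·p = 37·(1/37) = 1.
Numerically: 1 ≈ 1.000000.
Is 1 < 1? NO.
Since the bound 1 is ≥ 1, the union bound is uninformative here; it does NOT by itself certify existence.

37·p = 1 ≈ 1.000000; existence NOT certified by the union bound.


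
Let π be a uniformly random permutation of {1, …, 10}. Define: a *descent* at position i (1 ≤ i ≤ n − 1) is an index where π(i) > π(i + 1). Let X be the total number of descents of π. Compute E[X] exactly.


Write X = Σ X_I over i = 1, …, 9, with X_I the indicator of one descent.
There are 9 indicators.
For each fixed i, the pair (π(i), π(i+1)) is a uniformly random ordered pair of distinct values from {1, …, 10}; by symmetry P[π(i) > π(i+1)] = 1/2.
By linearity: E[X] = 9 · (1/2) = (10 − 1) · (1/2) = 9/2 ≈ 4.500.

E[X] = 9/2 = 4.500.


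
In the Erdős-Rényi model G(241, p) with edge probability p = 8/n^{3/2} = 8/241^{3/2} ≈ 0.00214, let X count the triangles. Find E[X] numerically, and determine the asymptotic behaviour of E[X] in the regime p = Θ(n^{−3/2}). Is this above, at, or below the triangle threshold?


Number of potential triangles: C(241, 3) = 2303960.
Each occurs with probability p³ ≈ (0.00214)³ ≈ 9.77672e-09.
By linearity: E[X] = C(241, 3)·p³ ≈ 2303960 · 9.77672e-09 ≈ 0.023.
Since α = 3/2 > 1, p = c/n^{3/2} = o(1/n) is below the triangle threshold p ~ 1/n. Asymptotically E[X] ~ (c³/6)·n^{3(1−α)} = (8³/6)·n^{-1.5} → 0, so by Markov's inequality G has no triangles w.h.p.

E[X] ≈ 0.023; in regime p = Θ(1/n^{3/2}) E[X] tends to 0 (below the triangle threshold p ~ 1/n).


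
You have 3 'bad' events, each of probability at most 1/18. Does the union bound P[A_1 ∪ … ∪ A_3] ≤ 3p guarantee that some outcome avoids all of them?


Union bound: P[∪_{i=1}^{3} A_i] ≤ Σ_i P[A_i] ≤ 3·p = 3·(1/18) = 1/6.
Numerically: 1/6 ≈ 0.1666667.
Is 1/6 < 1? YES.
Since P[∪ A_i] ≤ 1/6 < 1, the complement has P[∩ A_i^c] ≥ 1 − 1/6 = 5/6 > 0, so some outcome avoids every A_i.

3·p = 1/6 ≈ 0.1666667; existence CERTIFIED by the union bound.


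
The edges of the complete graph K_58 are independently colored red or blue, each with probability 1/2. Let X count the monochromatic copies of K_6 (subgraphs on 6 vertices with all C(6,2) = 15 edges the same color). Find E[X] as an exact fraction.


Let X = Σ_S X_S over the C(58, 6) = 40475358 subsets S of size 6, where X_S = 1 if the K_6 on S is monochromatic.
For a fixed S, the K_6 on S has C(6, 2) = 15 edges. P[all 15 edges red] = (1/2)^15, and likewise for blue, so P[monochromatic] = 2·(1/2)^15 = 2^{1 − 15} = 1/16384.
Summing: E[X] = C(58, 6) · 2^{1 − 15} = 40475358 · 1/16384 = 20237679/8192.
Numerically: E[X] ≈ 2470.4198.

E[X] = C(58,6)·2^(1−C(6,2)) = 20237679/8192 ≈ 2470.4198.


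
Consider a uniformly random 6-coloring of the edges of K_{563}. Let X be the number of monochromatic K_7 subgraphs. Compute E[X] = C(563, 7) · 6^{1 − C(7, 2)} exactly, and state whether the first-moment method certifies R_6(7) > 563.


E[X] = C(563, 7) · 6^{1 − 21} = 3426622515769596 · 6^{−20} = 3426622515769596/3656158440062976.
As a reduced fraction: E[X] = 285551876314133/304679870005248 ≈ 0.9372194.
Is E[X] < 1? YES.
Since E[X] < 1, there exists a 6-coloring of K_{563} with no monochromatic K_7; hence R_6(7) > 563.

E[X] = 285551876314133/304679870005248 ≈ 0.9372194; E[X] < 1, so R_6(7) > 563.


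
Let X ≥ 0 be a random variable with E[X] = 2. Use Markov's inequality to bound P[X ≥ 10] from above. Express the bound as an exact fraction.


μ = E[X] = 2, a = 10.
Markov: P[X ≥ 10] ≤ μ/a = (2)/10 = 1/5.
Numerically: ≈ 0.2000.
(Since a = 10 > μ = 2.0000, the bound 1/5 is < 1 and informative.)

P[X ≥ 10] ≤ 1/5 ≈ 0.2000.


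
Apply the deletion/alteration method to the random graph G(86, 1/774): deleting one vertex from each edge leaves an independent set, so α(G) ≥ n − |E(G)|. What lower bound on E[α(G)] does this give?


E[|E(G)|] = C(86, 2)·p = 3655 · (1/774) = 85/18.
E[α(G)] ≥ n − E[|E(G)|] = 86 − 85/18 = 1463/18.
Numerically: ≈ 81.2778.
(This is only a lower bound; the true E[α(G)] may be larger.)

E[α(G)] ≥ 1463/18 ≈ 81.2778.


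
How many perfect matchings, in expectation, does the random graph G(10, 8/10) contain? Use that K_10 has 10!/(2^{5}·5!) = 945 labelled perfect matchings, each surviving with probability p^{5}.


K_10 has 10!/(2^{5}·5!) = 945 labelled perfect matchings.
For each such perfect matching H, let X_H = 1 if all 5 edges of H are present in G. Then P[X_H = 1] = p^{5} = (4/5)^{5} = 1024/3125.
Summing the indicators: E[X] = Σ_H E[X_H] = 945 · p^{5} = 945 · 1024/3125 = 193536/625.
Numerically: E[X] ≈ 309.658.

E[X] = 945 · (4/5)^{5} = 193536/625 ≈ 309.658.


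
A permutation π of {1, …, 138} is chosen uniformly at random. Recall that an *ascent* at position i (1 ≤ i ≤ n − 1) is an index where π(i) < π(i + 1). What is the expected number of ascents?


Write X = Σ X_I over i = 1, …, 137, with X_I the indicator of one ascent.
There are 137 indicators.
For each fixed i, the pair (π(i), π(i+1)) is a uniformly random ordered pair of distinct values from {1, …, 138}; by symmetry P[π(i) < π(i+1)] = 1/2.
By linearity: E[X] = 137 · (1/2) = (138 − 1) · (1/2) = 137/2 ≈ 68.5000.

E[X] = 137/2 = 68.5000.


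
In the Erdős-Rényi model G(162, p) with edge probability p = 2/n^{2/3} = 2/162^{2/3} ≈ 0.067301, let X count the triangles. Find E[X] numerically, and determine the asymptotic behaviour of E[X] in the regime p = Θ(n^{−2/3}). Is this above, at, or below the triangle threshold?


Number of potential triangles: C(162, 3) = 695520.
Each occurs with probability p³ ≈ (0.067301)³ ≈ 3.0483158e-04.
By linearity: E[X] = C(162, 3)·p³ ≈ 695520 · 3.0483158e-04 ≈ 212.01646.
Since α = 2/3 < 1, p = c/n^{2/3} ≫ 1/n is above the triangle threshold p ~ 1/n. Asymptotically E[X] ~ (c³/6)·n^{3(1−α)} = (2³/6)·n^{1} → ∞; triangles are abundant w.h.p.

E[X] ≈ 212.01646; in regime p = Θ(1/n^{2/3}) E[X] diverges (above the triangle threshold p ~ 1/n).


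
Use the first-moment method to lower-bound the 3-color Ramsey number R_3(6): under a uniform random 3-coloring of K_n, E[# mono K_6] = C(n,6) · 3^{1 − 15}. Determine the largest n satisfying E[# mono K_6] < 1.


We need C(n, 6) · 3^{1 − 15} < 1, i.e. C(n, 6) < 3^{15 − 1} = 4782969.
Check values of n near the boundary:
  n = 37: C(37, 6) = 2324784; 2324784 < 4782969? YES
  n = 38: C(38, 6) = 2760681; 2760681 < 4782969? YES
  n = 39: C(39, 6) = 3262623; 3262623 < 4782969? YES
  n = 40: C(40, 6) = 3838380; 3838380 < 4782969? YES
  n = 41: C(41, 6) = 4496388; 4496388 < 4782969? YES
  n = 42: C(42, 6) = 5245786; 5245786 < 4782969? NO
The largest n with C(n, 6) < 4782969 is n = 41 (where E[X] = 1498796/1594323 ≈ 0.940083). Hence R_3(6) > 41, i.e. R_3(6) ≥ 42.

Largest n = 41; hence R_3(6) > 41.


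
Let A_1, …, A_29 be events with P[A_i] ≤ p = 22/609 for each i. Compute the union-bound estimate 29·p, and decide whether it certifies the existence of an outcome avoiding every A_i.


Union bound: P[∪_{i=1}^{29} A_i] ≤ Σ_i P[A_i] ≤ 29·p = 29·(22/609) = 22/21.
Numerically: 22/21 ≈ 1.047619.
Is 22/21 < 1? NO.
Since the bound 22/21 is ≥ 1, the union bound is uninformative here; it does NOT by itself certify existence.

29·p = 22/21 ≈ 1.047619; existence NOT certified by the union bound.


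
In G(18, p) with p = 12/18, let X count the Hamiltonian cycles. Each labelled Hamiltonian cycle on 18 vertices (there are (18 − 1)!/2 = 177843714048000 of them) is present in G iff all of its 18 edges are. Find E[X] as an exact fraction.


K_18 has (18 − 1)!/2 = 177843714048000 labelled Hamiltonian cycles.
For each such Hamiltonian cycle H, let X_H = 1 if all 18 edges of H are present in G. Then P[X_H = 1] = p^{18} = (2/3)^{18} = 262144/387420489.
By linearity of expectation: E[X] = Σ_H E[X_H] = 177843714048000 · p^{18} = 177843714048000 · 262144/387420489 = 63951526166528000/531441.
Numerically: E[X] ≈ 1.203e+11.

E[X] = 177843714048000 · (2/3)^{18} = 63951526166528000/531441 ≈ 1.203e+11.


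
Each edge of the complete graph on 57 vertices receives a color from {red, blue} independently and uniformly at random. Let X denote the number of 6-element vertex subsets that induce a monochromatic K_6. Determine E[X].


Let X = Σ_S X_S over the C(57, 6) = 36288252 subsets S of size 6, where X_S = 1 if the K_6 on S is monochromatic.
For a fixed S, the K_6 on S has C(6, 2) = 15 edges. P[all 15 edges red] = (1/2)^15, and likewise for blue, so P[monochromatic] = 2·(1/2)^15 = 2^{1 − 15} = 1/16384.
Summing: E[X] = C(57, 6) · 2^{1 − 15} = 36288252 · 1/16384 = 9072063/4096.
Numerically: E[X] ≈ 2214.85913.

E[X] = C(57,6)·2^(1−C(6,2)) = 9072063/4096 ≈ 2214.85913.


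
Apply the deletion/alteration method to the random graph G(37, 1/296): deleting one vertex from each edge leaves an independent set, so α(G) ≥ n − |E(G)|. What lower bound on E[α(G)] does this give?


E[|E(G)|] = C(37, 2)·p = 666 · (1/296) = 9/4.
E[α(G)] ≥ n − E[|E(G)|] = 37 − 9/4 = 139/4.
Numerically: ≈ 34.750.
(This is only a lower bound; the true E[α(G)] may be larger.)

E[α(G)] ≥ 139/4 ≈ 34.750.


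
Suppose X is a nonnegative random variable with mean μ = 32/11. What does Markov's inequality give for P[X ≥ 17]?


μ = E[X] = 32/11, a = 17.
Markov: P[X ≥ 17] ≤ μ/a = (32/11)/17 = 32/187.
Numerically: ≈ 0.171123.
(Since a = 17 > μ = 2.909091, the bound 32/187 is < 1 and informative.)

P[X ≥ 17] ≤ 32/187 ≈ 0.171123.


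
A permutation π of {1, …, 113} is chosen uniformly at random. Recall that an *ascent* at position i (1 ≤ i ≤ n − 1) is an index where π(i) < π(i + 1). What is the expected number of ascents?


Write X = Σ X_I over i = 1, …, 112, with X_I the indicator of one ascent.
There are 112 indicators.
For each fixed i, the pair (π(i), π(i+1)) is a uniformly random ordered pair of distinct values from {1, …, 113}; by symmetry P[π(i) < π(i+1)] = 1/2.
By linearity: E[X] = 112 · (1/2) = (113 − 1) · (1/2) = 56 ≈ 56.00000.

E[X] = 56 = 56.00000.


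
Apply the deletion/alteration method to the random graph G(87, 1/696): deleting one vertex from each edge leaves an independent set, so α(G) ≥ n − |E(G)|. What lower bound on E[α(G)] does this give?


E[|E(G)|] = C(87, 2)·p = 3741 · (1/696) = 43/8.
E[α(G)] ≥ n − E[|E(G)|] = 87 − 43/8 = 653/8.
Numerically: ≈ 81.625.
(This is only a lower bound; the true E[α(G)] may be larger.)

E[α(G)] ≥ 653/8 ≈ 81.625.


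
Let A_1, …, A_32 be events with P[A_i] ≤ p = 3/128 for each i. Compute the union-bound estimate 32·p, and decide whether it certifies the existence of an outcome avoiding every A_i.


Union bound: P[∪_{i=1}^{32} A_i] ≤ Σ_i P[A_i] ≤ 32·p = 32·(3/128) = 3/4.
Numerically: 3/4 ≈ 0.7500000.
Is 3/4 < 1? YES.
Since P[∪ A_i] ≤ 3/4 < 1, the complement has P[∩ A_i^c] ≥ 1 − 3/4 = 1/4 > 0, so some outcome avoids every A_i.

32·p = 3/4 ≈ 0.7500000; existence CERTIFIED by the union bound.


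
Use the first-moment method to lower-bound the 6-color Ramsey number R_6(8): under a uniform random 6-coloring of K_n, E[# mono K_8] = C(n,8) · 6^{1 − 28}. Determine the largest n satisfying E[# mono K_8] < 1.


We need C(n, 8) · 6^{1 − 28} < 1, i.e. C(n, 8) < 6^{28 − 1} = 1023490369077469249536.
Check values of n near the boundary:
  n = 1593: C(1593, 8) = 1010555394551193970323; 1010555394551193970323 < 1023490369077469249536? YES
  n = 1594: C(1594, 8) = 1015652773590544255167; 1015652773590544255167 < 1023490369077469249536? YES
  n = 1595: C(1595, 8) = 1020772636343363633895; 1020772636343363633895 < 1023490369077469249536? YES
  n = 1596: C(1596, 8) = 1025915067760710553965; 1025915067760710553965 < 1023490369077469249536? NO
  n = 1597: C(1597, 8) = 1031080153060953275445; 1031080153060953275445 < 1023490369077469249536? NO
  n = 1598: C(1598, 8) = 1036267977730442348529; 1036267977730442348529 < 1023490369077469249536? NO
The largest n with C(n, 8) < 1023490369077469249536 is n = 1595 (where E[X] = 113419181815929292655/113721152119718805504 ≈ 0.997). Hence R_6(8) > 1595, i.e. R_6(8) ≥ 1596.

Largest n = 1595; hence R_6(8) > 1595.


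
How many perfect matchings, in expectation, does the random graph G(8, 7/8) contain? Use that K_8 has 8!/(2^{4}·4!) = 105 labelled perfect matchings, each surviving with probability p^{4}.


K_8 has 8!/(2^{4}·4!) = 105 labelled perfect matchings.
For each such perfect matching H, let X_H = 1 if all 4 edges of H are present in G. Then P[X_H = 1] = p^{4} = (7/8)^{4} = 2401/4096.
By linearity: E[X] = Σ_H E[X_H] = 105 · p^{4} = 105 · 2401/4096 = 252105/4096.
Numerically: E[X] ≈ 61.55.

E[X] = 105 · (7/8)^{4} = 252105/4096 ≈ 61.55.


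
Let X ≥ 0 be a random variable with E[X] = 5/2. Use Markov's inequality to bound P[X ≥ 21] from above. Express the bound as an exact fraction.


μ = E[X] = 5/2, a = 21.
Markov: P[X ≥ 21] ≤ μ/a = (5/2)/21 = 5/42.
Numerically: ≈ 0.1190.
(Since a = 21 > μ = 2.5000, the bound 5/42 is < 1 and informative.)

P[X ≥ 21] ≤ 5/42 ≈ 0.1190.


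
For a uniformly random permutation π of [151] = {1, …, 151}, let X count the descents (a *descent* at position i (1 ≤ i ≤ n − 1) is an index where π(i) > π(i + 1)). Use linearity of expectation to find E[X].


Write X = Σ X_I over i = 1, …, 150, with X_I the indicator of one descent.
There are 150 indicators.
For each fixed i, the pair (π(i), π(i+1)) is a uniformly random ordered pair of distinct values from {1, …, 151}; by symmetry P[π(i) > π(i+1)] = 1/2.
By linearity: E[X] = 150 · (1/2) = (151 − 1) · (1/2) = 75 ≈ 75.000000.

E[X] = 75 = 75.000000.


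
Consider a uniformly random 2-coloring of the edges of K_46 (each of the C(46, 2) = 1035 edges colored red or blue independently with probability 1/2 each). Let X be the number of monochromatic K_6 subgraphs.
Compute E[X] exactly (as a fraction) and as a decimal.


Let X = Σ_S X_S over the C(46, 6) = 9366819 subsets S of size 6, where X_S = 1 if the K_6 on S is monochromatic.
For a fixed S, the K_6 on S has C(6, 2) = 15 edges. P[all 15 edges red] = (1/2)^15, and likewise for blue, so P[monochromatic] = 2·(1/2)^15 = 2^{1 − 15} = 1/16384.
By linearity: E[X] = C(46, 6) · 2^{1 − 15} = 9366819 · 1/16384 = 9366819/16384.
Numerically: E[X] ≈ 571.70526.

E[X] = C(46,6)·2^(1−C(6,2)) = 9366819/16384 ≈ 571.70526.


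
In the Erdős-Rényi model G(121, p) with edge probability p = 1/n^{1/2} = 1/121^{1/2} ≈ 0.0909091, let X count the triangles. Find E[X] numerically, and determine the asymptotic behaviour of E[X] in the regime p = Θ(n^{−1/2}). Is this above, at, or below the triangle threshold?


Number of potential triangles: C(121, 3) = 287980.
Each occurs with probability p³ ≈ (0.0909091)³ ≈ 7.51314801e-04.
By linearity: E[X] = C(121, 3)·p³ ≈ 287980 · 7.51314801e-04 ≈ 216.363636.
Since α = 1/2 < 1, p = c/n^{1/2} ≫ 1/n is above the triangle threshold p ~ 1/n. Asymptotically E[X] ~ (c³/6)·n^{3(1−α)} = (1³/6)·n^{1.5} → ∞; triangles are abundant w.h.p.

E[X] ≈ 216.363636; in regime p = Θ(1/n^{1/2}) E[X] diverges (above the triangle threshold p ~ 1/n).


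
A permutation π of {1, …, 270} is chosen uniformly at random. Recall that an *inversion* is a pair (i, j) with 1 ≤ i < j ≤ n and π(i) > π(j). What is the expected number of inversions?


Write X = Σ X_I over the C(270, 2) = 36315 pairs i < j, with X_I the indicator of one inversion.
There are 36315 indicators.
For each fixed pair i < j, the values π(i) and π(j) are two distinct elements of {1, …, 270} in uniformly random order; by symmetry P[π(i) > π(j)] = 1/2.
By linearity: E[X] = 36315 · (1/2) = C(270, 2) · (1/2) = 36315/2 = 36315/2 ≈ 18157.500000.

E[X] = 36315/2 = 18157.500000.


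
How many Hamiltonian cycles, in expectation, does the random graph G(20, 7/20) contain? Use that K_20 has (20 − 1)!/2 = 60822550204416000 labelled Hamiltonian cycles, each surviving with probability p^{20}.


K_20 has (20 − 1)!/2 = 60822550204416000 labelled Hamiltonian cycles.
For each such Hamiltonian cycle H, let X_H = 1 if all 20 edges of H are present in G. Then P[X_H = 1] = p^{20} = (7/20)^{20} = 79792266297612001/104857600000000000000000000.
Summing the indicators: E[X] = Σ_H E[X_H] = 60822550204416000 · p^{20} = 60822550204416000 · 79792266297612001/104857600000000000000000000 = 1184855742873690605203907421/25600000000000000000.
Numerically: E[X] ≈ 4.63e+07.

E[X] = 60822550204416000 · (7/20)^{20} = 1184855742873690605203907421/25600000000000000000 ≈ 4.63e+07.


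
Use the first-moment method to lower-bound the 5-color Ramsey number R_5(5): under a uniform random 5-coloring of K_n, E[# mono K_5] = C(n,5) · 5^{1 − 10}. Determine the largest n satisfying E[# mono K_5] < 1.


We need C(n, 5) · 5^{1 − 10} < 1, i.e. C(n, 5) < 5^{10 − 1} = 1953125.
Check values of n near the boundary:
  n = 45: C(45, 5) = 1221759; 1221759 < 1953125? YES
  n = 46: C(46, 5) = 1370754; 1370754 < 1953125? YES
  n = 47: C(47, 5) = 1533939; 1533939 < 1953125? YES
  n = 48: C(48, 5) = 1712304; 1712304 < 1953125? YES
  n = 49: C(49, 5) = 1906884; 1906884 < 1953125? YES
  n = 50: C(50, 5) = 2118760; 2118760 < 1953125? NO
The largest n with C(n, 5) < 1953125 is n = 49 (where E[X] = 1906884/1953125 ≈ 0.9763246). Hence R_5(5) > 49, i.e. R_5(5) ≥ 50.

Largest n = 49; hence R_5(5) > 49.


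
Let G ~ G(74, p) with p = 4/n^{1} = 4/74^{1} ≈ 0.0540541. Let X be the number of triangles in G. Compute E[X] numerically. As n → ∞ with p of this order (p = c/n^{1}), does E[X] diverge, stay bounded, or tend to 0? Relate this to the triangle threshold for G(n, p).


Number of potential triangles: C(74, 3) = 64824.
Each occurs with probability p³ ≈ (0.0540541)³ ≈ 1.57937338e-04.
By linearity: E[X] = C(74, 3)·p³ ≈ 64824 · 1.57937338e-04 ≈ 10.238130.
Here α = 1, so p = 4/n is exactly at the triangle threshold p ~ 1/n. Asymptotically E[X] → c³/6 = 4³/6 = 32/3 ≈ 10.666667, a bounded constant. In this regime the triangle count is asymptotically Poisson(c³/6).

E[X] ≈ 10.238130; in regime p = Θ(1/n^{1}) E[X] stays bounded (at the triangle threshold p ~ 1/n).


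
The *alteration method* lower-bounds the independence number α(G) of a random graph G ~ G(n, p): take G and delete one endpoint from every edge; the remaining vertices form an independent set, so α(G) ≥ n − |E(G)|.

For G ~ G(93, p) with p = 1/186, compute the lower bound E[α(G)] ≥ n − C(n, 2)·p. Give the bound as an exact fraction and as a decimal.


E[|E(G)|] = C(93, 2)·p = 4278 · (1/186) = 23.
E[α(G)] ≥ n − E[|E(G)|] = 93 − 23 = 70.
Numerically: ≈ 70.0000.
(This is only a lower bound; the true E[α(G)] may be larger.)

E[α(G)] ≥ 70 ≈ 70.0000.


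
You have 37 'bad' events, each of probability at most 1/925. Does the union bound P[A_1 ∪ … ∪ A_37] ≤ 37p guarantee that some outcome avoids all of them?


Union bound: P[∪_{i=1}^{37} A_i] ≤ Σ_i P[A_i] ≤ 37·p = 37·(1/925) = 1/25.
Numerically: 1/25 ≈ 0.0400.
Is 1/25 < 1? YES.
Since P[∪ A_i] ≤ 1/25 < 1, the complement has P[∩ A_i^c] ≥ 1 − 1/25 = 24/25 > 0, so some outcome avoids every A_i.

37·p = 1/25 ≈ 0.0400; existence CERTIFIED by the union bound.


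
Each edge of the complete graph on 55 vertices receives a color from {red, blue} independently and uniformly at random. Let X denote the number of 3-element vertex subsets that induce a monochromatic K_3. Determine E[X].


Let X = Σ_S X_S over the C(55, 3) = 26235 subsets S of size 3, where X_S = 1 if the K_3 on S is monochromatic.
For a fixed S, the K_3 on S has C(3, 2) = 3 edges. P[all 3 edges red] = (1/2)^3, and likewise for blue, so P[monochromatic] = 2·(1/2)^3 = 2^{1 − 3} = 1/4.
By linearity: E[X] = C(55, 3) · 2^{1 − 3} = 26235 · 1/4 = 26235/4.
Numerically: E[X] ≈ 6558.750.

E[X] = C(55,3)·2^(1−C(3,2)) = 26235/4 ≈ 6558.750.


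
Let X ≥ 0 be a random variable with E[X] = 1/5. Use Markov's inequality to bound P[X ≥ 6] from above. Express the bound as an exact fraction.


μ = E[X] = 1/5, a = 6.
Markov: P[X ≥ 6] ≤ μ/a = (1/5)/6 = 1/30.
Numerically: ≈ 0.033333.
(Since a = 6 > μ = 0.200000, the bound 1/30 is < 1 and informative.)

P[X ≥ 6] ≤ 1/30 ≈ 0.033333.


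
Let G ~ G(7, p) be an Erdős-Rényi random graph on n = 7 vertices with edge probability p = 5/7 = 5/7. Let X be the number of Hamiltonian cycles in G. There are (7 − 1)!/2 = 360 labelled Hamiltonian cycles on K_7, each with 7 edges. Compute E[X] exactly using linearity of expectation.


K_7 has (7 − 1)!/2 = 360 labelled Hamiltonian cycles.
For each such Hamiltonian cycle H, let X_H = 1 if all 7 edges of H are present in G. Then P[X_H = 1] = p^{7} = (5/7)^{7} = 78125/823543.
By linearity of expectation: E[X] = Σ_H E[X_H] = 360 · p^{7} = 360 · 78125/823543 = 28125000/823543.
Numerically: E[X] ≈ 34.2.

E[X] = 360 · (5/7)^{7} = 28125000/823543 ≈ 34.2.


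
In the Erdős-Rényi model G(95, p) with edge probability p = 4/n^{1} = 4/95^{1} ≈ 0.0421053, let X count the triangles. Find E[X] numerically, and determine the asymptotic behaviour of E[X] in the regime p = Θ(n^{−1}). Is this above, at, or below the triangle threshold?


Number of potential triangles: C(95, 3) = 138415.
Each occurs with probability p³ ≈ (0.0421053)³ ≈ 7.46464499e-05.
By linearity: E[X] = C(95, 3)·p³ ≈ 138415 · 7.46464499e-05 ≈ 10.332188.
Here α = 1, so p = 4/n is exactly at the triangle threshold p ~ 1/n. Asymptotically E[X] → c³/6 = 4³/6 = 32/3 ≈ 10.666667, a bounded constant. In this regime the triangle count is asymptotically Poisson(c³/6).

E[X] ≈ 10.332188; in regime p = Θ(1/n^{1}) E[X] stays bounded (at the triangle threshold p ~ 1/n).


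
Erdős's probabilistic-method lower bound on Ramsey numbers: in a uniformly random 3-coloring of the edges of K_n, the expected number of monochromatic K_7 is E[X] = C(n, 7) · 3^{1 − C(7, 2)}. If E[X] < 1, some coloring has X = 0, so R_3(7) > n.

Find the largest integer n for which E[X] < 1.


We need C(n, 7) · 3^{1 − 21} < 1, i.e. C(n, 7) < 3^{21 − 1} = 3486784401.
Check values of n near the boundary:
  n = 76: C(76, 7) = 2186189400; 2186189400 < 3486784401? YES
  n = 77: C(77, 7) = 2404808340; 2404808340 < 3486784401? YES
  n = 78: C(78, 7) = 2641902120; 2641902120 < 3486784401? YES
  n = 79: C(79, 7) = 2898753715; 2898753715 < 3486784401? YES
  n = 80: C(80, 7) = 3176716400; 3176716400 < 3486784401? YES
  n = 81: C(81, 7) = 3477216600; 3477216600 < 3486784401? YES
  n = 82: C(82, 7) = 3801756816; 3801756816 < 3486784401? NO
  n = 83: C(83, 7) = 4151918628; 4151918628 < 3486784401? NO
The largest n with C(n, 7) < 3486784401 is n = 81 (where E[X] = 42928600/43046721 ≈ 0.997). Hence R_3(7) > 81, i.e. R_3(7) ≥ 82.

Largest n = 81; hence R_3(7) > 81.


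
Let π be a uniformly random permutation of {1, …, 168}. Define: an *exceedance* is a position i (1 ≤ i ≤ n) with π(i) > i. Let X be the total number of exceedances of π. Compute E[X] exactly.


Write X = Σ_{i=1}^{168} X_i, where X_i = 1_{π(i) > i}.
For each fixed i, π(i) is uniform over {1, …, 168} (marginal of a uniform permutation), so P[π(i) > i] = (n − i)/n. Summing: Σ_{i=1}^{168} (n − i)/n = (0 + 1 + … + 167)/168 = 168(168 − 1)/(2·168) = (168 − 1)/2.
Hence E[X] = Σ_{i=1}^{168} (168 − i)/168 = 167/2 ≈ 83.5000.

E[X] = 167/2 = 83.5000.


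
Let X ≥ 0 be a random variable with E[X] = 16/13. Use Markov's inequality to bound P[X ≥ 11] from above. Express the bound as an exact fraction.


μ = E[X] = 16/13, a = 11.
Markov: P[X ≥ 11] ≤ μ/a = (16/13)/11 = 16/143.
Numerically: ≈ 0.1119.
(Since a = 11 > μ = 1.2308, the bound 16/143 is < 1 and informative.)

P[X ≥ 11] ≤ 16/143 ≈ 0.1119.


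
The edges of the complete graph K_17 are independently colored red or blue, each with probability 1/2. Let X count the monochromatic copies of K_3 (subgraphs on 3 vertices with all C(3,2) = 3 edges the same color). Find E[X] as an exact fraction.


Let X = Σ_S X_S over the C(17, 3) = 680 subsets S of size 3, where X_S = 1 if the K_3 on S is monochromatic.
For a fixed S, the K_3 on S has C(3, 2) = 3 edges. P[all 3 edges red] = (1/2)^3, and likewise for blue, so P[monochromatic] = 2·(1/2)^3 = 2^{1 − 3} = 1/4.
By linearity of expectation: E[X] = C(17, 3) · 2^{1 − 3} = 680 · 1/4 = 170.
Numerically: E[X] ≈ 170.000.

E[X] = C(17,3)·2^(1−C(3,2)) = 170 ≈ 170.000.


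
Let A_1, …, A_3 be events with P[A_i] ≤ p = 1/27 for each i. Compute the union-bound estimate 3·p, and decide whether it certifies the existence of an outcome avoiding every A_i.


Union bound: P[∪_{i=1}^{3} A_i] ≤ Σ_i P[A_i] ≤ 3·p = 3·(1/27) = 1/9.
Numerically: 1/9 ≈ 0.111111.
Is 1/9 < 1? YES.
Since P[∪ A_i] ≤ 1/9 < 1, the complement has P[∩ A_i^c] ≥ 1 − 1/9 = 8/9 > 0, so some outcome avoids every A_i.

3·p = 1/9 ≈ 0.111111; existence CERTIFIED by the union bound.


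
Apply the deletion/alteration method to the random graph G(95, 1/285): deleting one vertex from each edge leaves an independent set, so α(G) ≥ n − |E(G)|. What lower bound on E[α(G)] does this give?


E[|E(G)|] = C(95, 2)·p = 4465 · (1/285) = 47/3.
E[α(G)] ≥ n − E[|E(G)|] = 95 − 47/3 = 238/3.
Numerically: ≈ 79.333.
(This is only a lower bound; the true E[α(G)] may be larger.)

E[α(G)] ≥ 238/3 ≈ 79.333.


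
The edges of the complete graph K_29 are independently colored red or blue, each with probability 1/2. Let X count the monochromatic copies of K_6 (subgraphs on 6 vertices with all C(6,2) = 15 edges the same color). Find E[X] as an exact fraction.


Let X = Σ_S X_S over the C(29, 6) = 475020 subsets S of size 6, where X_S = 1 if the K_6 on S is monochromatic.
For a fixed S, the K_6 on S has C(6, 2) = 15 edges. P[all 15 edges red] = (1/2)^15, and likewise for blue, so P[monochromatic] = 2·(1/2)^15 = 2^{1 − 15} = 1/16384.
Summing: E[X] = C(29, 6) · 2^{1 − 15} = 475020 · 1/16384 = 118755/4096.
Numerically: E[X] ≈ 28.993.

E[X] = C(29,6)·2^(1−C(6,2)) = 118755/4096 ≈ 28.993.


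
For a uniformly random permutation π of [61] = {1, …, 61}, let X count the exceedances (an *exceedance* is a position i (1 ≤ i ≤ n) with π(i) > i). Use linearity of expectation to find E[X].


Write X = Σ_{i=1}^{61} X_i, where X_i = 1_{π(i) > i}.
For each fixed i, π(i) is uniform over {1, …, 61} (marginal of a uniform permutation), so P[π(i) > i] = (n − i)/n. Summing: Σ_{i=1}^{61} (n − i)/n = (0 + 1 + … + 60)/61 = 61(61 − 1)/(2·61) = (61 − 1)/2.
Hence E[X] = Σ_{i=1}^{61} (61 − i)/61 = 30 ≈ 30.00000.

E[X] = 30 = 30.00000.


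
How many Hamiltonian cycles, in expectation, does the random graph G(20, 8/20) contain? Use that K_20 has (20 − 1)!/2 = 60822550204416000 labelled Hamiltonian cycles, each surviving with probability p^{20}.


K_20 has (20 − 1)!/2 = 60822550204416000 labelled Hamiltonian cycles.
For each such Hamiltonian cycle H, let X_H = 1 if all 20 edges of H are present in G. Then P[X_H = 1] = p^{20} = (2/5)^{20} = 1048576/95367431640625.
By linearity of expectation: E[X] = Σ_H E[X_H] = 60822550204416000 · p^{20} = 60822550204416000 · 1048576/95367431640625 = 510216531225165692928/762939453125.
Numerically: E[X] ≈ 6.68751e+08.

E[X] = 60822550204416000 · (2/5)^{20} = 510216531225165692928/762939453125 ≈ 6.68751e+08.


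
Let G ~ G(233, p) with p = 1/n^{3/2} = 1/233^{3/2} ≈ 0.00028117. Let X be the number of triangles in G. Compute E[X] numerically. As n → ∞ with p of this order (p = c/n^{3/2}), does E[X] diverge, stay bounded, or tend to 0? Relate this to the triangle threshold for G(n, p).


Number of potential triangles: C(233, 3) = 2081156.
Each occurs with probability p³ ≈ (0.00028117)³ ≈ 2.2227896e-11.
By linearity: E[X] = C(233, 3)·p³ ≈ 2081156 · 2.2227896e-11 ≈ 0.00005.
Since α = 3/2 > 1, p = c/n^{3/2} = o(1/n) is below the triangle threshold p ~ 1/n. Asymptotically E[X] ~ (c³/6)·n^{3(1−α)} = (1³/6)·n^{-1.5} → 0, so by Markov's inequality G has no triangles w.h.p.

E[X] ≈ 0.00005; in regime p = Θ(1/n^{3/2}) E[X] tends to 0 (below the triangle threshold p ~ 1/n).


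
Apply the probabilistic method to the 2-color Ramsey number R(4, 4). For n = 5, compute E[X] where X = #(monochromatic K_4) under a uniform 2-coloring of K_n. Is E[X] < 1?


E[X] = C(5, 4) · 2^{1 − 6} = 5 · 2^{−5} = 5/32.
As a reduced fraction: E[X] = 5/32 ≈ 0.1562.
Is E[X] < 1? YES.
Since E[X] < 1, there exists a 2-coloring of K_{5} with no monochromatic K_4; hence R(4, 4) > 5.

E[X] = 5/32 ≈ 0.1562; E[X] < 1, so R(4, 4) > 5.


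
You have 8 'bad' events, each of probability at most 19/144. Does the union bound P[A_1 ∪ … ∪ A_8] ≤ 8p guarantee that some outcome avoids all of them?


Union bound: P[∪_{i=1}^{8} A_i] ≤ Σ_i P[A_i] ≤ 8·p = 8·(19/144) = 19/18.
Numerically: 19/18 ≈ 1.0556.
Is 19/18 < 1? NO.
Since the bound 19/18 is ≥ 1, the union bound is uninformative here; it does NOT by itself certify existence.

8·p = 19/18 ≈ 1.0556; existence NOT certified by the union bound.


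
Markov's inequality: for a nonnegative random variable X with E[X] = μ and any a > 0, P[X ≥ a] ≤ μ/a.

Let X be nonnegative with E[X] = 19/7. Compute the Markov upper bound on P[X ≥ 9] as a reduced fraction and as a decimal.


μ = E[X] = 19/7, a = 9.
Markov: P[X ≥ 9] ≤ μ/a = (19/7)/9 = 19/63.
Numerically: ≈ 0.3016.
(Since a = 9 > μ = 2.7143, the bound 19/63 is < 1 and informative.)

P[X ≥ 9] ≤ 19/63 ≈ 0.3016.


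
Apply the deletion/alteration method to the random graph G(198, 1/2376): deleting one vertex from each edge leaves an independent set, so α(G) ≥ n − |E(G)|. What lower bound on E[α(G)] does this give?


E[|E(G)|] = C(198, 2)·p = 19503 · (1/2376) = 197/24.
E[α(G)] ≥ n − E[|E(G)|] = 198 − 197/24 = 4555/24.
Numerically: ≈ 189.79167.
(This is only a lower bound; the true E[α(G)] may be larger.)

E[α(G)] ≥ 4555/24 ≈ 189.79167.


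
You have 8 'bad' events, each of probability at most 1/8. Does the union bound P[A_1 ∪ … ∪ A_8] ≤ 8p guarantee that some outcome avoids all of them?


Union bound: P[∪_{i=1}^{8} A_i] ≤ Σ_i P[A_i] ≤ 8·p = 8·(1/8) = 1.
Numerically: 1 ≈ 1.0000.
Is 1 < 1? NO.
Since the bound 1 is ≥ 1, the union bound is uninformative here; it does NOT by itself certify existence.

8·p = 1 ≈ 1.0000; existence NOT certified by the union bound.


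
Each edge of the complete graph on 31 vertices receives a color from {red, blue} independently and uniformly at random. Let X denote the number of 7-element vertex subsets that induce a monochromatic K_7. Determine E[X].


Let X = Σ_S X_S over the C(31, 7) = 2629575 subsets S of size 7, where X_S = 1 if the K_7 on S is monochromatic.
For a fixed S, the K_7 on S has C(7, 2) = 21 edges. P[all 21 edges red] = (1/2)^21, and likewise for blue, so P[monochromatic] = 2·(1/2)^21 = 2^{1 − 21} = 1/1048576.
By linearity: E[X] = C(31, 7) · 2^{1 − 21} = 2629575 · 1/1048576 = 2629575/1048576.
Numerically: E[X] ≈ 2.5078.

E[X] = C(31,7)·2^(1−C(7,2)) = 2629575/1048576 ≈ 2.5078.


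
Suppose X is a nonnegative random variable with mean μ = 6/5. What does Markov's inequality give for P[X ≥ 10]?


μ = E[X] = 6/5, a = 10.
Markov: P[X ≥ 10] ≤ μ/a = (6/5)/10 = 3/25.
Numerically: ≈ 0.120000.
(Since a = 10 > μ = 1.200000, the bound 3/25 is < 1 and informative.)

P[X ≥ 10] ≤ 3/25 ≈ 0.120000.
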